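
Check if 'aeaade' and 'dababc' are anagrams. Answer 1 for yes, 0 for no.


Sort characters of 'aeaade': 'aaadee'
Sort characters of 'dababc': 'aabbcd'
Sorted forms differ -> they are NOT anagrams
Result: 0

0


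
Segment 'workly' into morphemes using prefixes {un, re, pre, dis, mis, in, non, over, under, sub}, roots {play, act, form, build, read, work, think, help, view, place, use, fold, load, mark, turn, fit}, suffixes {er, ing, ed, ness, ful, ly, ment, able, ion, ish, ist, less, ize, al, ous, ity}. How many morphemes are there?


Segmenting 'workly' against the inventory:
  'work' -> root (morpheme 1)
  'ly' -> suffix (morpheme 2)
Total morphemes: 2

2


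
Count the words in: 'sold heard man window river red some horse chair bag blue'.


Counting words by splitting on spaces:
  Word 1: 'sold'
  Word 2: 'heard'
  Word 3: 'man'
  Word 4: 'window'
  Word 5: 'river'
  Word 6: 'red'
  Word 7: 'some'
  Word 8: 'horse'
  Word 9: 'chair'
  Word 10: 'bag'
  Word 11: 'blue'
Total words: 11

11


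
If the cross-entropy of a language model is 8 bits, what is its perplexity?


Perplexity formula: PP = 2^H
H = 8
PP = 2^8
Steps: 2^1 = 2, 2^2 = 4, 2^3 = 8, 2^4 = 16, 2^5 = 32, 2^6 = 64, 2^7 = 128, 2^8 = 256
PP = 256

256


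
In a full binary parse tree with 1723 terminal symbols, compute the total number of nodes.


Leaf nodes (terminals): 1723
Internal nodes = n - 1 = 1723 - 1 = 1722
Total = leaves + internal = 1723 + 1722 = 3445

3445


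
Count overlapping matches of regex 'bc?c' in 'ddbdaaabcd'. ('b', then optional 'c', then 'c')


Pattern: bc?c means 'b', then optional 'c', then 'c'.
Scanning 'ddbdaaabcd' position-by-position:
  Pos 0: window 'ddb' -> no
  Pos 1: window 'dbd' -> no
  Pos 2: window 'bda' -> no
  Pos 3: window 'daa' -> no
  Pos 4: window 'aaa' -> no
  Pos 5: window 'aab' -> no
  Pos 6: window 'abc' -> no
  Pos 7: window 'bcd' -> MATCH
  Pos 8: window 'cd' -> no
  Pos 9: window 'd' -> no
Total matches: 1

1


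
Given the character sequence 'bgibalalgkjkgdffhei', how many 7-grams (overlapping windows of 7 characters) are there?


String 'bgibalalgkjkgdffhei' has length L = 19.
Number of overlapping n-grams = L - n + 1
Substituting: 19 - 7 + 1 = 13

13


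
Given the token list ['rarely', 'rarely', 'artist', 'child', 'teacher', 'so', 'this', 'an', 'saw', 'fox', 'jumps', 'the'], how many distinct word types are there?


Listing all tokens and tracking unique types:
  Token 1: 'rarely' -> NEW (unique so far: 1)
  Token 2: 'rarely' -> duplicate (unique so far: 1)
  Token 3: 'artist' -> NEW (unique so far: 2)
  Token 4: 'child' -> NEW (unique so far: 3)
  Token 5: 'teacher' -> NEW (unique so far: 4)
  Token 6: 'so' -> NEW (unique so far: 5)
  Token 7: 'this' -> NEW (unique so far: 6)
  Token 8: 'an' -> NEW (unique so far: 7)
  Token 9: 'saw' -> NEW (unique so far: 8)
  Token 10: 'fox' -> NEW (unique so far: 9)
  Token 11: 'jumps' -> NEW (unique so far: 10)
  Token 12: 'the' -> NEW (unique so far: 11)
Unique types: ('an', 'artist', 'child', 'fox', 'jumps', 'rarely', 'saw', 'so', 'teacher', 'the', 'this')
Vocabulary size: 11

11


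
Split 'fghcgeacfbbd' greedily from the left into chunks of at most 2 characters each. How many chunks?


'fghcgeacfbbd' has 12 characters.
Chunking with max size 2:
  Chunk 1: 'fg' (positions 0-1)
  Chunk 2: 'hc' (positions 2-3)
  Chunk 3: 'ge' (positions 4-5)
  Chunk 4: 'ac' (positions 6-7)
  Chunk 5: 'fb' (positions 8-9)
  Chunk 6: 'bd' (positions 10-11)
Total chunks: ceil(12 / 2) = 6

6


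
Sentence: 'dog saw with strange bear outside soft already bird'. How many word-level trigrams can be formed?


Word trigrams from [9] words:
  Trigram 1: (dog saw with)
  Trigram 2: (saw with strange)
  Trigram 3: (with strange bear)
  Trigram 4: (strange bear outside)
  Trigram 5: (bear outside soft)
  Trigram 6: (outside soft already)
  Trigram 7: (soft already bird)
Total word trigrams: 9 - 2 = 7

7


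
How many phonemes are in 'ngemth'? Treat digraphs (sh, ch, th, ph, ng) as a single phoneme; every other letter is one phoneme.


Parsing 'ngemth' greedily, digraphs first:
  'ng' -> digraph (1 consonant phoneme) (phonemes so far: 1)
  'e' -> vowel phoneme (phonemes so far: 2)
  'm' -> consonant phoneme (phonemes so far: 3)
  'th' -> digraph (1 consonant phoneme) (phonemes so far: 4)
Total phonemes: 4

4


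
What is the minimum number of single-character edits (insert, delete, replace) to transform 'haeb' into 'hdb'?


Building DP table for s1='haeb' (len 4) and s2='hdb' (len 3):
       h  d  b
    0  1  2  3
  h 1  0  1  2
  a 2  1  1  2
  e 3  2  2  2
  b 4  3  3  2
Edit distance = dp[4][3] = 2

2


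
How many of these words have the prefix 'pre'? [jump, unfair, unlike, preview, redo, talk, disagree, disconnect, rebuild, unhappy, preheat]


Checking each word for prefix 'pre':
  'jump' -> no (count: 0)
  'unfair' -> no (count: 0)
  'unlike' -> no (count: 0)
  'preview' -> YES, starts with 'pre' (count: 1)
  'redo' -> no (count: 1)
  'talk' -> no (count: 1)
  'disagree' -> no (count: 1)
  'disconnect' -> no (count: 1)
  'rebuild' -> no (count: 1)
  'unhappy' -> no (count: 1)
  'preheat' -> YES, starts with 'pre' (count: 2)
Total with prefix 'pre': 2

2


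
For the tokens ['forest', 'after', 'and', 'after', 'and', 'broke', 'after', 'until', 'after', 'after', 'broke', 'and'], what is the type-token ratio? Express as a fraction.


Tokens: 12
Unique types: ('after', 'and', 'broke', 'forest', 'until') = 5
TTR = 5/12
Already in lowest terms.

5/12


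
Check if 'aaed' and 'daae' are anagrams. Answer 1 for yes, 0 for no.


Sort characters of 'aaed': 'aade'
Sort characters of 'daae': 'aade'
Sorted forms match -> they ARE anagrams
Result: 1

1


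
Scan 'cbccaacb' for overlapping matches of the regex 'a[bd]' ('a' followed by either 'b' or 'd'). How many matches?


Pattern: a[bd] means 'a' followed by either 'b' or 'd'.
Scanning 'cbccaacb' position-by-position:
  Pos 0: window 'cb' -> no
  Pos 1: window 'bc' -> no
  Pos 2: window 'cc' -> no
  Pos 3: window 'ca' -> no
  Pos 4: window 'aa' -> no
  Pos 5: window 'ac' -> no
  Pos 6: window 'cb' -> no
  Pos 7: window 'b' -> no
Total matches: 0

0


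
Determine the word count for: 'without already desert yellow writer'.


Counting words by splitting on spaces:
  Word 1: 'without'
  Word 2: 'already'
  Word 3: 'desert'
  Word 4: 'yellow'
  Word 5: 'writer'
Total words: 5

5


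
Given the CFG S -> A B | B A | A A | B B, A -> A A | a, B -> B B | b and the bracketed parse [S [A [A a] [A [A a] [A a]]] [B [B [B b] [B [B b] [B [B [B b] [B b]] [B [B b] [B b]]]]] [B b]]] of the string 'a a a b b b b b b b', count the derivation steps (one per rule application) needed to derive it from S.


Every bracketed nonterminal node [X ...] in the tree is produced by exactly one rule application.
Reading the tree off as a leftmost derivation:
  Step 1: S  =>  A B   (applied S -> A B)
  Step 2: A B  =>  A A B   (applied A -> A A)
  Step 3: A A B  =>  a A B   (applied A -> a)
  Step 4: a A B  =>  a A A B   (applied A -> A A)
  Step 5: a A A B  =>  a a A B   (applied A -> a)
  Step 6: a a A B  =>  a a a B   (applied A -> a)
  Step 7: a a a B  =>  a a a B B   (applied B -> B B)
  Step 8: a a a B B  =>  a a a B B B   (applied B -> B B)
  Step 9: a a a B B B  =>  a a a b B B   (applied B -> b)
  Step 10: a a a b B B  =>  a a a b B B B   (applied B -> B B)
  Step 11: a a a b B B B  =>  a a a b b B B   (applied B -> b)
  Step 12: a a a b b B B  =>  a a a b b B B B   (applied B -> B B)
  Step 13: a a a b b B B B  =>  a a a b b B B B B   (applied B -> B B)
  Step 14: a a a b b B B B B  =>  a a a b b b B B B   (applied B -> b)
  Step 15: a a a b b b B B B  =>  a a a b b b b B B   (applied B -> b)
  Step 16: a a a b b b b B B  =>  a a a b b b b B B B   (applied B -> B B)
  Step 17: a a a b b b b B B B  =>  a a a b b b b b B B   (applied B -> b)
  Step 18: a a a b b b b b B B  =>  a a a b b b b b b B   (applied B -> b)
  Step 19: a a a b b b b b b B  =>  a a a b b b b b b b   (applied B -> b)
Final yield: a a a b b b b b b b
Total rewrite steps: 19

19


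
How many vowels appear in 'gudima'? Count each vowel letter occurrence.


Scanning each character of 'gudima':
  Position 1: 'g' -> consonant (running count: 0)
  Position 2: 'u' -> vowel (running count: 1)
  Position 3: 'd' -> consonant (running count: 1)
  Position 4: 'i' -> vowel (running count: 2)
  Position 5: 'm' -> consonant (running count: 2)
  Position 6: 'a' -> vowel (running count: 3)
Total vowels: 3

3


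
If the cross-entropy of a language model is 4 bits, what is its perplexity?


Perplexity formula: PP = 2^H
H = 4
PP = 2^4
Steps: 2^1 = 2, 2^2 = 4, 2^3 = 8, 2^4 = 16
PP = 16

16


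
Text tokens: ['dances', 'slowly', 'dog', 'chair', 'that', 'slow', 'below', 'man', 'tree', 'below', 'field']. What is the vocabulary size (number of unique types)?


Listing all tokens and tracking unique types:
  Token 1: 'dances' -> NEW (unique so far: 1)
  Token 2: 'slowly' -> NEW (unique so far: 2)
  Token 3: 'dog' -> NEW (unique so far: 3)
  Token 4: 'chair' -> NEW (unique so far: 4)
  Token 5: 'that' -> NEW (unique so far: 5)
  Token 6: 'slow' -> NEW (unique so far: 6)
  Token 7: 'below' -> NEW (unique so far: 7)
  Token 8: 'man' -> NEW (unique so far: 8)
  Token 9: 'tree' -> NEW (unique so far: 9)
  Token 10: 'below' -> duplicate (unique so far: 9)
  Token 11: 'field' -> NEW (unique so far: 10)
Unique types: ('below', 'chair', 'dances', 'dog', 'field', 'man', 'slow', 'slowly', 'that', 'tree')
Vocabulary size: 10

10


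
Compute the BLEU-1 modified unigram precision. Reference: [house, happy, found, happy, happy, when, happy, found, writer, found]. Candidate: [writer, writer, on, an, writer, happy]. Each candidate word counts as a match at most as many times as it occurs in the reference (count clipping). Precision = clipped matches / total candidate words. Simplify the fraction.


Reference word counts: {'found': 3, 'happy': 4, 'house': 1, 'when': 1, 'writer': 1}
Checking each candidate word (with clipping):
  'writer' -> in reference (ref count 1, used 1/1) -> match (matches: 1)
  'writer' -> ref count 1 already used up (1/1) -> clipped, no match (matches: 1)
  'on' -> not in reference -> no match (matches: 1)
  'an' -> not in reference -> no match (matches: 1)
  'writer' -> ref count 1 already used up (1/1) -> clipped, no match (matches: 1)
  'happy' -> in reference (ref count 4, used 1/4) -> match (matches: 2)
Clipped matches: 2, Candidate length: 6
Precision = 2/6 = 1/3

1/3


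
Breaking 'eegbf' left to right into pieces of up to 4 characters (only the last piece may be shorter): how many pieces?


'eegbf' has 5 characters.
Chunking with max size 4:
  Chunk 1: 'eegb' (positions 0-3)
  Chunk 2: 'f' (positions 4-4)
Total chunks: ceil(5 / 4) = 2

2


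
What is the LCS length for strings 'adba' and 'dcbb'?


DP table for LCS of 'adba' and 'dcbb':
       d  c  b  b
    0  0  0  0  0
  a 0  0  0  0  0
  d 0  1  1  1  1
  b 0  1  1  2  2
  a 0  1  1  2  2
LCS: 'db'
LCS length = 2

2


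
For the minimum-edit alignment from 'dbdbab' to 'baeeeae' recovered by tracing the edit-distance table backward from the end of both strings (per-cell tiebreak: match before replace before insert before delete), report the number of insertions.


Edit distance = 6. Backtracking from cell (6, 7) with preference match > replace > insert > delete,
then listing the resulting alignment 'dbdbab' -> 'baeeeae' left to right:
  Step 1: insert 'b' [insertion #1]
  Step 2: replace d->a
  Step 3: replace b->e
  Step 4: replace d->e
  Step 5: replace b->e
  Step 6: keep 'a'
  Step 7: replace b->e
Total insertions: 1

1


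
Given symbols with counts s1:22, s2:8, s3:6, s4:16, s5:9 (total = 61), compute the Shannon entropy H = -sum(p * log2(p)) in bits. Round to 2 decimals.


Computing entropy H = -sum(p_i * log2(p_i)):
  s1: p = 22/61 = 0.3607, -p*log2(p) = 0.5306
  s2: p = 8/61 = 0.1311, -p*log2(p) = 0.3844
  s3: p = 6/61 = 0.0984, -p*log2(p) = 0.3291
  s4: p = 16/61 = 0.2623, -p*log2(p) = 0.5064
  s5: p = 9/61 = 0.1475, -p*log2(p) = 0.4073
H = sum of terms = 2.1578
Rounded to 2 decimals: 2.16

2.16


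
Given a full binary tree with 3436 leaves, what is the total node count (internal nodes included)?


Leaf nodes (terminals): 3436
Internal nodes = n - 1 = 3436 - 1 = 3435
Total = leaves + internal = 3436 + 3435 = 6871

6871


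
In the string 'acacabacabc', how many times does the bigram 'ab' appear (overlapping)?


Scanning 'acacabacabc' for bigram 'ab':
  Position 0: 'ac' -> no
  Position 1: 'ca' -> no
  Position 2: 'ac' -> no
  Position 3: 'ca' -> no
  Position 4: 'ab' -> MATCH
  Position 5: 'ba' -> no
  Position 6: 'ac' -> no
  Position 7: 'ca' -> no
  Position 8: 'ab' -> MATCH
  Position 9: 'bc' -> no
Total matches: 2

2


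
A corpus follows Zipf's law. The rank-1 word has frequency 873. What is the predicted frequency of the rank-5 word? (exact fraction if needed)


Zipf's law: freq(rank) = f1 / rank
f1 = 873, rank = 5
freq = 873 / 5
GCD(873, 5) = 1
Simplified: 873/5

873/5


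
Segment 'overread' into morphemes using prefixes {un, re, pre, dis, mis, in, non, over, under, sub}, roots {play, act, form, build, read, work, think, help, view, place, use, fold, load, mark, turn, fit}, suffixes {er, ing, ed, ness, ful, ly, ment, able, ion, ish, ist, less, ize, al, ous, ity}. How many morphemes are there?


Segmenting 'overread' against the inventory:
  'over' -> prefix (morpheme 1)
  'read' -> root (morpheme 2)
Total morphemes: 2

2


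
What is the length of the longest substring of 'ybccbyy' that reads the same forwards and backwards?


Scanning 'ybccbyy' for palindromic substrings.
Substring at positions 0-5: 'ybccby'.
Check: reverse('ybccby') = 'ybccby' -> palindrome confirmed.
Neighbouring characters ('-' / 'y') break symmetry, so it cannot extend further.
No longer palindromic substring exists; longest length = 6

6


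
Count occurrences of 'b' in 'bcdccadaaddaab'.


Scanning 'bcdccadaaddaab' for 'b':
  Position 0: 'b' -> MATCH (count: 1)
  Position 13: 'b' -> MATCH (count: 2)
Total occurrences of 'b': 2

2


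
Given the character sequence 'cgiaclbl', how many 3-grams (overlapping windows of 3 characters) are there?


String 'cgiaclbl' has length L = 8.
Number of overlapping n-grams = L - n + 1
Substituting: 8 - 3 + 1 = 6

6


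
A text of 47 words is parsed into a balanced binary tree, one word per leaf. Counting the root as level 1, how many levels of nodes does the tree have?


In a balanced binary tree with n leaves the deepest leaf is ceil(log2(n)) edges below the root,
so counting node levels inclusive of root and leaves gives ceil(log2(n)) + 1 levels.
log2(47) = 5.5546
ceil(5.5546) = 6
levels = 6 + 1 = 7

7


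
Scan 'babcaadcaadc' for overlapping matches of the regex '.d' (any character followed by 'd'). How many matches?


Pattern: .d means any character followed by 'd'.
Scanning 'babcaadcaadc' position-by-position:
  Pos 0: window 'ba' -> no
  Pos 1: window 'ab' -> no
  Pos 2: window 'bc' -> no
  Pos 3: window 'ca' -> no
  Pos 4: window 'aa' -> no
  Pos 5: window 'ad' -> MATCH
  Pos 6: window 'dc' -> no
  Pos 7: window 'ca' -> no
  Pos 8: window 'aa' -> no
  Pos 9: window 'ad' -> MATCH
  Pos 10: window 'dc' -> no
  Pos 11: window 'c' -> no
Total matches: 2

2


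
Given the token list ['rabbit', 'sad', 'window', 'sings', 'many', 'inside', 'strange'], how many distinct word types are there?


Listing all tokens and tracking unique types:
  Token 1: 'rabbit' -> NEW (unique so far: 1)
  Token 2: 'sad' -> NEW (unique so far: 2)
  Token 3: 'window' -> NEW (unique so far: 3)
  Token 4: 'sings' -> NEW (unique so far: 4)
  Token 5: 'many' -> NEW (unique so far: 5)
  Token 6: 'inside' -> NEW (unique so far: 6)
  Token 7: 'strange' -> NEW (unique so far: 7)
Unique types: ('inside', 'many', 'rabbit', 'sad', 'sings', 'strange', 'window')
Vocabulary size: 7

7


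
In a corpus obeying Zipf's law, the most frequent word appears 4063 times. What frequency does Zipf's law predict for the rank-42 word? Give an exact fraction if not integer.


Zipf's law: freq(rank) = f1 / rank
f1 = 4063, rank = 42
freq = 4063 / 42
GCD(4063, 42) = 1
Simplified: 4063/42

4063/42


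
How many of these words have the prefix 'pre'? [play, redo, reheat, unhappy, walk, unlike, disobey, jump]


Checking each word for prefix 'pre':
  'play' -> no (count: 0)
  'redo' -> no (count: 0)
  'reheat' -> no (count: 0)
  'unhappy' -> no (count: 0)
  'walk' -> no (count: 0)
  'unlike' -> no (count: 0)
  'disobey' -> no (count: 0)
  'jump' -> no (count: 0)
Total with prefix 'pre': 0

0


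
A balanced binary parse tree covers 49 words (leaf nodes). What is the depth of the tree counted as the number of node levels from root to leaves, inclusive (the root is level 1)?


In a balanced binary tree with n leaves the deepest leaf is ceil(log2(n)) edges below the root,
so counting node levels inclusive of root and leaves gives ceil(log2(n)) + 1 levels.
log2(49) = 5.6147
ceil(5.6147) = 6
levels = 6 + 1 = 7

7


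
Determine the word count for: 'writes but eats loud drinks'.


Counting words by splitting on spaces:
  Word 1: 'writes'
  Word 2: 'but'
  Word 3: 'eats'
  Word 4: 'loud'
  Word 5: 'drinks'
Total words: 5

5


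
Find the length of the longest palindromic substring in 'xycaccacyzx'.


Scanning 'xycaccacyzx' for palindromic substrings.
Substring at positions 1-8: 'ycaccacy'.
Check: reverse('ycaccacy') = 'ycaccacy' -> palindrome confirmed.
Neighbouring characters ('x' / 'z') break symmetry, so it cannot extend further.
No longer palindromic substring exists; longest length = 8

8


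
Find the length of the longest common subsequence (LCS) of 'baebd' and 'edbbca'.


DP table for LCS of 'baebd' and 'edbbca':
       e  d  b  b  c  a
    0  0  0  0  0  0  0
  b 0  0  0  1  1  1  1
  a 0  0  0  1  1  1  2
  e 0  1  1  1  1  1  2
  b 0  1  1  2  2  2  2
  d 0  1  2  2  2  2  2
LCS: 'ba'
LCS length = 2

2


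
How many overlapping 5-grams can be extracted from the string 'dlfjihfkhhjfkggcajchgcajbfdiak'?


String 'dlfjihfkhhjfkggcajchgcajbfdiak' has length L = 30.
Number of overlapping n-grams = L - n + 1
Substituting: 30 - 5 + 1 = 26

26


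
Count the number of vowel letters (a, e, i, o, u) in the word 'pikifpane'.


Scanning each character of 'pikifpane':
  Position 1: 'p' -> consonant (running count: 0)
  Position 2: 'i' -> vowel (running count: 1)
  Position 3: 'k' -> consonant (running count: 1)
  Position 4: 'i' -> vowel (running count: 2)
  Position 5: 'f' -> consonant (running count: 2)
  Position 6: 'p' -> consonant (running count: 2)
  Position 7: 'a' -> vowel (running count: 3)
  Position 8: 'n' -> consonant (running count: 3)
  Position 9: 'e' -> vowel (running count: 4)
Total vowels: 4

4


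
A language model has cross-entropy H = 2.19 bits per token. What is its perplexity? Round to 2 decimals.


Perplexity formula: PP = 2^H
H = 2.19
PP = 2^2.19
Decompose: 2^2.19 = 2^2 * 2^0.19
2^2 = 4, 2^0.19 ~ 1.1407637
PP ~ 4 * 1.1407637 = 4.5630548
Rounded to 2 decimals: 4.56

4.56


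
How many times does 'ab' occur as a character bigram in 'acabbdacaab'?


Scanning 'acabbdacaab' for bigram 'ab':
  Position 0: 'ac' -> no
  Position 1: 'ca' -> no
  Position 2: 'ab' -> MATCH
  Position 3: 'bb' -> no
  Position 4: 'bd' -> no
  Position 5: 'da' -> no
  Position 6: 'ac' -> no
  Position 7: 'ca' -> no
  Position 8: 'aa' -> no
  Position 9: 'ab' -> MATCH
Total matches: 2

2


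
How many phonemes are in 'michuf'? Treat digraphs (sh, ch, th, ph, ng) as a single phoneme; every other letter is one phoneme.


Parsing 'michuf' greedily, digraphs first:
  'm' -> consonant phoneme (phonemes so far: 1)
  'i' -> vowel phoneme (phonemes so far: 2)
  'ch' -> digraph (1 consonant phoneme) (phonemes so far: 3)
  'u' -> vowel phoneme (phonemes so far: 4)
  'f' -> consonant phoneme (phonemes so far: 5)
Total phonemes: 5

5


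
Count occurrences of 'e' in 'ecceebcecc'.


Scanning 'ecceebcecc' for 'e':
  Position 0: 'e' -> MATCH (count: 1)
  Position 3: 'e' -> MATCH (count: 2)
  Position 4: 'e' -> MATCH (count: 3)
  Position 7: 'e' -> MATCH (count: 4)
Total occurrences of 'e': 4

4


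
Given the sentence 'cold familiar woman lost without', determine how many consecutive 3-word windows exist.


Word trigrams from [5] words:
  Trigram 1: (cold familiar woman)
  Trigram 2: (familiar woman lost)
  Trigram 3: (woman lost without)
Total word trigrams: 5 - 2 = 3

3


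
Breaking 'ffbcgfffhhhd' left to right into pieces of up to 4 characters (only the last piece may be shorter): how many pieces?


'ffbcgfffhhhd' has 12 characters.
Chunking with max size 4:
  Chunk 1: 'ffbc' (positions 0-3)
  Chunk 2: 'gfff' (positions 4-7)
  Chunk 3: 'hhhd' (positions 8-11)
Total chunks: ceil(12 / 4) = 3

3


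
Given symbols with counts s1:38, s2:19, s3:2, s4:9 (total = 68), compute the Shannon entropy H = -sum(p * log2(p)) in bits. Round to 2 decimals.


Computing entropy H = -sum(p_i * log2(p_i)):
  s1: p = 38/68 = 0.5588, -p*log2(p) = 0.4692
  s2: p = 19/68 = 0.2794, -p*log2(p) = 0.5140
  s3: p = 2/68 = 0.0294, -p*log2(p) = 0.1496
  s4: p = 9/68 = 0.1324, -p*log2(p) = 0.3861
H = sum of terms = 1.5189
Rounded to 2 decimals: 1.52

1.52


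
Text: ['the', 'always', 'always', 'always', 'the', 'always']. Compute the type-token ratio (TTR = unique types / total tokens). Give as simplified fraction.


Tokens: 6
Unique types: ('always', 'the') = 2
TTR = 2/6
Simplify: divide both by 2 -> 1/3
TTR = 1/3

1/3


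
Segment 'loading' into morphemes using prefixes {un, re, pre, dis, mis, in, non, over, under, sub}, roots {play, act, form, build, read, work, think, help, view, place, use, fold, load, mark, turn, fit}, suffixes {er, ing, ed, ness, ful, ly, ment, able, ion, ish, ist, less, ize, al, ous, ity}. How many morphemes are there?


Segmenting 'loading' against the inventory:
  'load' -> root (morpheme 1)
  'ing' -> suffix (morpheme 2)
Total morphemes: 2

2


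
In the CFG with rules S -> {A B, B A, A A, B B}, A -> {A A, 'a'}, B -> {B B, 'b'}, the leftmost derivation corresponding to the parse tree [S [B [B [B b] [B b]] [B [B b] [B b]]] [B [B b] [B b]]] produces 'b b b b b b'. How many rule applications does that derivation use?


Every bracketed nonterminal node [X ...] in the tree is produced by exactly one rule application.
Reading the tree off as a leftmost derivation:
  Step 1: S  =>  B B   (applied S -> B B)
  Step 2: B B  =>  B B B   (applied B -> B B)
  Step 3: B B B  =>  B B B B   (applied B -> B B)
  Step 4: B B B B  =>  b B B B   (applied B -> b)
  Step 5: b B B B  =>  b b B B   (applied B -> b)
  Step 6: b b B B  =>  b b B B B   (applied B -> B B)
  Step 7: b b B B B  =>  b b b B B   (applied B -> b)
  Step 8: b b b B B  =>  b b b b B   (applied B -> b)
  Step 9: b b b b B  =>  b b b b B B   (applied B -> B B)
  Step 10: b b b b B B  =>  b b b b b B   (applied B -> b)
  Step 11: b b b b b B  =>  b b b b b b   (applied B -> b)
Final yield: b b b b b b
Total rewrite steps: 11

11


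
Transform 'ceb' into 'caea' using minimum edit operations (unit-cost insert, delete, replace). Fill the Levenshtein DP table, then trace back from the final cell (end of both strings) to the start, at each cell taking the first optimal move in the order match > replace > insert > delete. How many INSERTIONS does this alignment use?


Edit distance = 2. Backtracking from cell (3, 4) with preference match > replace > insert > delete,
then listing the resulting alignment 'ceb' -> 'caea' left to right:
  Step 1: keep 'c'
  Step 2: insert 'a' [insertion #1]
  Step 3: keep 'e'
  Step 4: replace b->a
Total insertions: 1

1


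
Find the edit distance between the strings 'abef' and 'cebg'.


Building DP table for s1='abef' (len 4) and s2='cebg' (len 4):
       c  e  b  g
    0  1  2  3  4
  a 1  1  2  3  4
  b 2  2  2  2  3
  e 3  3  2  3  3
  f 4  4  3  3  4
Edit distance = dp[4][4] = 4

4


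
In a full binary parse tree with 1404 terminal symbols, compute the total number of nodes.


Leaf nodes (terminals): 1404
Internal nodes = n - 1 = 1404 - 1 = 1403
Total = leaves + internal = 1404 + 1403 = 2807

2807


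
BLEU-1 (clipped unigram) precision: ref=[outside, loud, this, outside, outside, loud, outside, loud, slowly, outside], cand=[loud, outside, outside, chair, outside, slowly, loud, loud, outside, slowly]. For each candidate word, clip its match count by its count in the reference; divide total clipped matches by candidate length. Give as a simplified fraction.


Reference word counts: {'loud': 3, 'outside': 5, 'slowly': 1, 'this': 1}
Checking each candidate word (with clipping):
  'loud' -> in reference (ref count 3, used 1/3) -> match (matches: 1)
  'outside' -> in reference (ref count 5, used 1/5) -> match (matches: 2)
  'outside' -> in reference (ref count 5, used 2/5) -> match (matches: 3)
  'chair' -> not in reference -> no match (matches: 3)
  'outside' -> in reference (ref count 5, used 3/5) -> match (matches: 4)
  'slowly' -> in reference (ref count 1, used 1/1) -> match (matches: 5)
  'loud' -> in reference (ref count 3, used 2/3) -> match (matches: 6)
  'loud' -> in reference (ref count 3, used 3/3) -> match (matches: 7)
  'outside' -> in reference (ref count 5, used 4/5) -> match (matches: 8)
  'slowly' -> ref count 1 already used up (1/1) -> clipped, no match (matches: 8)
Clipped matches: 8, Candidate length: 10
Precision = 8/10 = 4/5

4/5


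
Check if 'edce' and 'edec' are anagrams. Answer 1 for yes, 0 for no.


Sort characters of 'edce': 'cdee'
Sort characters of 'edec': 'cdee'
Sorted forms match -> they ARE anagrams
Result: 1

1


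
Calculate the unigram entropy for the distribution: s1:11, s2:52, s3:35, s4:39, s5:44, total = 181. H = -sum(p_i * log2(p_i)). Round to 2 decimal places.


Computing entropy H = -sum(p_i * log2(p_i)):
  s1: p = 11/181 = 0.0608, -p*log2(p) = 0.2456
  s2: p = 52/181 = 0.2873, -p*log2(p) = 0.5170
  s3: p = 35/181 = 0.1934, -p*log2(p) = 0.4584
  s4: p = 39/181 = 0.2155, -p*log2(p) = 0.4771
  s5: p = 44/181 = 0.2431, -p*log2(p) = 0.4960
H = sum of terms = 2.1941
Rounded to 2 decimals: 2.19

2.19


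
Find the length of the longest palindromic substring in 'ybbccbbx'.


Scanning 'ybbccbbx' for palindromic substrings.
Substring at positions 1-6: 'bbccbb'.
Check: reverse('bbccbb') = 'bbccbb' -> palindrome confirmed.
Neighbouring characters ('y' / 'x') break symmetry, so it cannot extend further.
No longer palindromic substring exists; longest length = 6

6


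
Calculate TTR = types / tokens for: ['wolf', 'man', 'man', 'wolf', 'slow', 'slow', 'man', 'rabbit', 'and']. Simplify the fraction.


Tokens: 9
Unique types: ('and', 'man', 'rabbit', 'slow', 'wolf') = 5
TTR = 5/9
Already in lowest terms.

5/9


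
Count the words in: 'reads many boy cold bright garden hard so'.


Counting words by splitting on spaces:
  Word 1: 'reads'
  Word 2: 'many'
  Word 3: 'boy'
  Word 4: 'cold'
  Word 5: 'bright'
  Word 6: 'garden'
  Word 7: 'hard'
  Word 8: 'so'
Total words: 8

8


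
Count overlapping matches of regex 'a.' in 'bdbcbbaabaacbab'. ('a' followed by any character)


Pattern: a. means 'a' followed by any character.
Scanning 'bdbcbbaabaacbab' position-by-position:
  Pos 0: window 'bd' -> no
  Pos 1: window 'db' -> no
  Pos 2: window 'bc' -> no
  Pos 3: window 'cb' -> no
  Pos 4: window 'bb' -> no
  Pos 5: window 'ba' -> no
  Pos 6: window 'aa' -> MATCH
  Pos 7: window 'ab' -> MATCH
  Pos 8: window 'ba' -> no
  Pos 9: window 'aa' -> MATCH
  Pos 10: window 'ac' -> MATCH
  Pos 11: window 'cb' -> no
  Pos 12: window 'ba' -> no
  Pos 13: window 'ab' -> MATCH
  Pos 14: window 'b' -> no
Total matches: 5

5


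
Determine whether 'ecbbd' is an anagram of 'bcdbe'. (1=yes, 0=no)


Sort characters of 'ecbbd': 'bbcde'
Sort characters of 'bcdbe': 'bbcde'
Sorted forms match -> they ARE anagrams
Result: 1

1


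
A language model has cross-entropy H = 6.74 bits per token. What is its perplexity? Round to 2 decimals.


Perplexity formula: PP = 2^H
H = 6.74
PP = 2^6.74
Decompose: 2^6.74 = 2^6 * 2^0.74
2^6 = 64, 2^0.74 ~ 1.6701758
PP ~ 64 * 1.6701758 = 106.8912512
Rounded to 2 decimals: 106.89

106.89


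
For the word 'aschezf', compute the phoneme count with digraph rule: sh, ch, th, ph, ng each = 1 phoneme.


Parsing 'aschezf' greedily, digraphs first:
  'a' -> vowel phoneme (phonemes so far: 1)
  's' -> consonant phoneme (phonemes so far: 2)
  'ch' -> digraph (1 consonant phoneme) (phonemes so far: 3)
  'e' -> vowel phoneme (phonemes so far: 4)
  'z' -> consonant phoneme (phonemes so far: 5)
  'f' -> consonant phoneme (phonemes so far: 6)
Total phonemes: 6

6


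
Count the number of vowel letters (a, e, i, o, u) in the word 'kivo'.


Scanning each character of 'kivo':
  Position 1: 'k' -> consonant (running count: 0)
  Position 2: 'i' -> vowel (running count: 1)
  Position 3: 'v' -> consonant (running count: 1)
  Position 4: 'o' -> vowel (running count: 2)
Total vowels: 2

2


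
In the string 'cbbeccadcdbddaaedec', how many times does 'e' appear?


Scanning 'cbbeccadcdbddaaedec' for 'e':
  Position 3: 'e' -> MATCH (count: 1)
  Position 15: 'e' -> MATCH (count: 2)
  Position 17: 'e' -> MATCH (count: 3)
Total occurrences of 'e': 3

3


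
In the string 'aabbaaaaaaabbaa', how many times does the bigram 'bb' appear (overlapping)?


Scanning 'aabbaaaaaaabbaa' for bigram 'bb':
  Position 0: 'aa' -> no
  Position 1: 'ab' -> no
  Position 2: 'bb' -> MATCH
  Position 3: 'ba' -> no
  Position 4: 'aa' -> no
  Position 5: 'aa' -> no
  Position 6: 'aa' -> no
  Position 7: 'aa' -> no
  Position 8: 'aa' -> no
  Position 9: 'aa' -> no
  Position 10: 'ab' -> no
  Position 11: 'bb' -> MATCH
  Position 12: 'ba' -> no
  Position 13: 'aa' -> no
Total matches: 2

2


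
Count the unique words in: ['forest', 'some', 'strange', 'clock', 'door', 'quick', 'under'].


Listing all tokens and tracking unique types:
  Token 1: 'forest' -> NEW (unique so far: 1)
  Token 2: 'some' -> NEW (unique so far: 2)
  Token 3: 'strange' -> NEW (unique so far: 3)
  Token 4: 'clock' -> NEW (unique so far: 4)
  Token 5: 'door' -> NEW (unique so far: 5)
  Token 6: 'quick' -> NEW (unique so far: 6)
  Token 7: 'under' -> NEW (unique so far: 7)
Unique types: ('clock', 'door', 'forest', 'quick', 'some', 'strange', 'under')
Vocabulary size: 7

7


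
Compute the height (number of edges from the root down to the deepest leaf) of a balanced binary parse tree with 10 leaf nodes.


In a balanced binary tree with n leaves the deepest leaf is ceil(log2(n)) edges below the root.
log2(10) = 3.3219
ceil(3.3219) = 4
height (edges) = 4

4


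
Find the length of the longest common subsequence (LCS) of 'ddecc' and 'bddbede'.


DP table for LCS of 'ddecc' and 'bddbede':
       b  d  d  b  e  d  e
    0  0  0  0  0  0  0  0
  d 0  0  1  1  1  1  1  1
  d 0  0  1  2  2  2  2  2
  e 0  0  1  2  2  3  3  3
  c 0  0  1  2  2  3  3  3
  c 0  0  1  2  2  3  3  3
LCS: 'dde'
LCS length = 3

3


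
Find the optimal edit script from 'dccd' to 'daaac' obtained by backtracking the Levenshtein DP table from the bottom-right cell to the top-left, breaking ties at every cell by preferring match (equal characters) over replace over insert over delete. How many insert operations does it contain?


Edit distance = 4. Backtracking from cell (4, 5) with preference match > replace > insert > delete,
then listing the resulting alignment 'dccd' -> 'daaac' left to right:
  Step 1: keep 'd'
  Step 2: insert 'a' [insertion #1]
  Step 3: replace c->a
  Step 4: replace c->a
  Step 5: replace d->c
Total insertions: 1

1


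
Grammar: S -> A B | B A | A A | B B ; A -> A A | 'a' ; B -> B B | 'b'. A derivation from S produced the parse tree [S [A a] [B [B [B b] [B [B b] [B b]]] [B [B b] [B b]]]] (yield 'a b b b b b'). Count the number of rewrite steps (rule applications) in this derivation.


Every bracketed nonterminal node [X ...] in the tree is produced by exactly one rule application.
Reading the tree off as a leftmost derivation:
  Step 1: S  =>  A B   (applied S -> A B)
  Step 2: A B  =>  a B   (applied A -> a)
  Step 3: a B  =>  a B B   (applied B -> B B)
  Step 4: a B B  =>  a B B B   (applied B -> B B)
  Step 5: a B B B  =>  a b B B   (applied B -> b)
  Step 6: a b B B  =>  a b B B B   (applied B -> B B)
  Step 7: a b B B B  =>  a b b B B   (applied B -> b)
  Step 8: a b b B B  =>  a b b b B   (applied B -> b)
  Step 9: a b b b B  =>  a b b b B B   (applied B -> B B)
  Step 10: a b b b B B  =>  a b b b b B   (applied B -> b)
  Step 11: a b b b b B  =>  a b b b b b   (applied B -> b)
Final yield: a b b b b b
Total rewrite steps: 11

11


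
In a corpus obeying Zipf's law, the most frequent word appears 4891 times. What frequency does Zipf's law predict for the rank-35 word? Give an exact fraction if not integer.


Zipf's law: freq(rank) = f1 / rank
f1 = 4891, rank = 35
freq = 4891 / 35
GCD(4891, 35) = 1
Simplified: 4891/35

4891/35


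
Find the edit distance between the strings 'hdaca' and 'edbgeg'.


Building DP table for s1='hdaca' (len 5) and s2='edbgeg' (len 6):
       e  d  b  g  e  g
    0  1  2  3  4  5  6
  h 1  1  2  3  4  5  6
  d 2  2  1  2  3  4  5
  a 3  3  2  2  3  4  5
  c 4  4  3  3  3  4  5
  a 5  5  4  4  4  4  5
Edit distance = dp[5][6] = 5

5


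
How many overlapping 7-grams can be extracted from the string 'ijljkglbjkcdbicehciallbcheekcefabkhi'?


String 'ijljkglbjkcdbicehciallbcheekcefabkhi' has length L = 36.
Number of overlapping n-grams = L - n + 1
Substituting: 36 - 7 + 1 = 30

30


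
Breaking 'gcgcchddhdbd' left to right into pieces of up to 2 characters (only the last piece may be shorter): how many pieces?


'gcgcchddhdbd' has 12 characters.
Chunking with max size 2:
  Chunk 1: 'gc' (positions 0-1)
  Chunk 2: 'gc' (positions 2-3)
  Chunk 3: 'ch' (positions 4-5)
  Chunk 4: 'dd' (positions 6-7)
  Chunk 5: 'hd' (positions 8-9)
  Chunk 6: 'bd' (positions 10-11)
Total chunks: ceil(12 / 2) = 6

6


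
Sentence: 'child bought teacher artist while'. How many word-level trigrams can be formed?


Word trigrams from [5] words:
  Trigram 1: (child bought teacher)
  Trigram 2: (bought teacher artist)
  Trigram 3: (teacher artist while)
Total word trigrams: 5 - 2 = 3

3


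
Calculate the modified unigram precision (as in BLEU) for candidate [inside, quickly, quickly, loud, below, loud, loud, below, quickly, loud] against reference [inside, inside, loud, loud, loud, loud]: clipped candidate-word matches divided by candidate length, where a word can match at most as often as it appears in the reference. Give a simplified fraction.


Reference word counts: {'inside': 2, 'loud': 4}
Checking each candidate word (with clipping):
  'inside' -> in reference (ref count 2, used 1/2) -> match (matches: 1)
  'quickly' -> not in reference -> no match (matches: 1)
  'quickly' -> not in reference -> no match (matches: 1)
  'loud' -> in reference (ref count 4, used 1/4) -> match (matches: 2)
  'below' -> not in reference -> no match (matches: 2)
  'loud' -> in reference (ref count 4, used 2/4) -> match (matches: 3)
  'loud' -> in reference (ref count 4, used 3/4) -> match (matches: 4)
  'below' -> not in reference -> no match (matches: 4)
  'quickly' -> not in reference -> no match (matches: 4)
  'loud' -> in reference (ref count 4, used 4/4) -> match (matches: 5)
Clipped matches: 5, Candidate length: 10
Precision = 5/10 = 1/2

1/2


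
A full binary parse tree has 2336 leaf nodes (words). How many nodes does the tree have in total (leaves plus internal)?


Leaf nodes (terminals): 2336
Internal nodes = n - 1 = 2336 - 1 = 2335
Total = leaves + internal = 2336 + 2335 = 4671

4671


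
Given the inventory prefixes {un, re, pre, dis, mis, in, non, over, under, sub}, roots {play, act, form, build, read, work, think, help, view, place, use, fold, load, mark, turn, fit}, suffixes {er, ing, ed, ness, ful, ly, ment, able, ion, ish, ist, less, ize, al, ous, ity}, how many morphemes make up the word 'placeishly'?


Segmenting 'placeishly' against the inventory:
  'place' -> root (morpheme 1)
  'ish' -> suffix (morpheme 2)
  'ly' -> suffix (morpheme 3)
Total morphemes: 3

3


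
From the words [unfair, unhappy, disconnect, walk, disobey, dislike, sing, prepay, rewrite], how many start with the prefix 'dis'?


Checking each word for prefix 'dis':
  'unfair' -> no (count: 0)
  'unhappy' -> no (count: 0)
  'disconnect' -> YES, starts with 'dis' (count: 1)
  'walk' -> no (count: 1)
  'disobey' -> YES, starts with 'dis' (count: 2)
  'dislike' -> YES, starts with 'dis' (count: 3)
  'sing' -> no (count: 3)
  'prepay' -> no (count: 3)
  'rewrite' -> no (count: 3)
Total with prefix 'dis': 3

3


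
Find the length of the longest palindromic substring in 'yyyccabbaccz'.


Scanning 'yyyccabbaccz' for palindromic substrings.
Substring at positions 3-10: 'ccabbacc'.
Check: reverse('ccabbacc') = 'ccabbacc' -> palindrome confirmed.
Neighbouring characters ('y' / 'z') break symmetry, so it cannot extend further.
No longer palindromic substring exists; longest length = 8

8


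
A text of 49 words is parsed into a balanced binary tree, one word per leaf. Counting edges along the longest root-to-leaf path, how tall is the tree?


In a balanced binary tree with n leaves the deepest leaf is ceil(log2(n)) edges below the root.
log2(49) = 5.6147
ceil(5.6147) = 6
height (edges) = 6

6


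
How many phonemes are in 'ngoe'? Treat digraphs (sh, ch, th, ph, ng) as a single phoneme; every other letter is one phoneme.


Parsing 'ngoe' greedily, digraphs first:
  'ng' -> digraph (1 consonant phoneme) (phonemes so far: 1)
  'o' -> vowel phoneme (phonemes so far: 2)
  'e' -> vowel phoneme (phonemes so far: 3)
Total phonemes: 3

3


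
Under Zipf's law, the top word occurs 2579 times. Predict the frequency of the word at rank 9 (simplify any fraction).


Zipf's law: freq(rank) = f1 / rank
f1 = 2579, rank = 9
freq = 2579 / 9
GCD(2579, 9) = 1
Simplified: 2579/9

2579/9


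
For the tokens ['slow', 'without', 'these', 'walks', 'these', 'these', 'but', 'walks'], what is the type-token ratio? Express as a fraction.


Tokens: 8
Unique types: ('but', 'slow', 'these', 'walks', 'without') = 5
TTR = 5/8
Already in lowest terms.

5/8


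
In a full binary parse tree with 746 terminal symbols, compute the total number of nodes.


Leaf nodes (terminals): 746
Internal nodes = n - 1 = 746 - 1 = 745
Total = leaves + internal = 746 + 745 = 1491

1491


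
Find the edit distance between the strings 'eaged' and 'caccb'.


Building DP table for s1='eaged' (len 5) and s2='caccb' (len 5):
       c  a  c  c  b
    0  1  2  3  4  5
  e 1  1  2  3  4  5
  a 2  2  1  2  3  4
  g 3  3  2  2  3  4
  e 4  4  3  3  3  4
  d 5  5  4  4  4  4
Edit distance = dp[5][5] = 4

4


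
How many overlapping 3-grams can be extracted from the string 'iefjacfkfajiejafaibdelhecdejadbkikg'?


String 'iefjacfkfajiejafaibdelhecdejadbkikg' has length L = 35.
Number of overlapping n-grams = L - n + 1
Substituting: 35 - 3 + 1 = 33

33


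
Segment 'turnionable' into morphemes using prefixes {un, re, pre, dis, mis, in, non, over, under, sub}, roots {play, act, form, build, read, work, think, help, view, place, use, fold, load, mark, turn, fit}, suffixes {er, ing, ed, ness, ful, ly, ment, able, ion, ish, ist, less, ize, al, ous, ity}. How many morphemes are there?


Segmenting 'turnionable' against the inventory:
  'turn' -> root (morpheme 1)
  'ion' -> suffix (morpheme 2)
  'able' -> suffix (morpheme 3)
Total morphemes: 3

3


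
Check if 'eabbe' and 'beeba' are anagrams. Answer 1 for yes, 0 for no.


Sort characters of 'eabbe': 'abbee'
Sort characters of 'beeba': 'abbee'
Sorted forms match -> they ARE anagrams
Result: 1

1


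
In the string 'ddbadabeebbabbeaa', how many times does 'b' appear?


Scanning 'ddbadabeebbabbeaa' for 'b':
  Position 2: 'b' -> MATCH (count: 1)
  Position 6: 'b' -> MATCH (count: 2)
  Position 9: 'b' -> MATCH (count: 3)
  Position 10: 'b' -> MATCH (count: 4)
  Position 12: 'b' -> MATCH (count: 5)
  Position 13: 'b' -> MATCH (count: 6)
Total occurrences of 'b': 6

6
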